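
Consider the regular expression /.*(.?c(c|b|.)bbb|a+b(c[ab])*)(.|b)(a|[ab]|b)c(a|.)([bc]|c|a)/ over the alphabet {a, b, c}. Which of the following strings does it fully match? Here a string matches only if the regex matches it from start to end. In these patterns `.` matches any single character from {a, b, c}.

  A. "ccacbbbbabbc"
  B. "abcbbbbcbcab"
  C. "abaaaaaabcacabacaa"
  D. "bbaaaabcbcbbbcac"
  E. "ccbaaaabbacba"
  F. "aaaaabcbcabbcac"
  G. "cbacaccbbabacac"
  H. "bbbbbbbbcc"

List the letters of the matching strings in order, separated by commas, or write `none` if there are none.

B, C, D, E, F

A → no match
B → match
C → match
D → match
E → match
F → match
G → no match
H → no match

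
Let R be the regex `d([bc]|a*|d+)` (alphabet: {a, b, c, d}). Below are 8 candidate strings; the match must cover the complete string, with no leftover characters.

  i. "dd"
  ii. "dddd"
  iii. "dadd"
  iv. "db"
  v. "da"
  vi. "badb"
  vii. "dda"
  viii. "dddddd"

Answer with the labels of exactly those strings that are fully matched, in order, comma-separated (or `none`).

i, ii, iv, v, viii

i → match
ii → match
iii → no match
iv → match
v → match
vi → no match — must start with "d"
vii → no match
viii → match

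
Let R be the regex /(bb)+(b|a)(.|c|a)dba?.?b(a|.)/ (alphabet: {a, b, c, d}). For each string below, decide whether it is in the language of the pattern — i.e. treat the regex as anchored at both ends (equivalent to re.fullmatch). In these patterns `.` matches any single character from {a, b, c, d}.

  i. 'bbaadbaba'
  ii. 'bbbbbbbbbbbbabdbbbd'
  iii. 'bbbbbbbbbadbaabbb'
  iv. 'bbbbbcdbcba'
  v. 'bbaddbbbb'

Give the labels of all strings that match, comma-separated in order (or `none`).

i, ii, iv, v

i. 'bbaadbaba' → match
ii → match
iii → no match
iv. 'bbbbbcdbcba' → match
v. 'bbaddbbbb' → match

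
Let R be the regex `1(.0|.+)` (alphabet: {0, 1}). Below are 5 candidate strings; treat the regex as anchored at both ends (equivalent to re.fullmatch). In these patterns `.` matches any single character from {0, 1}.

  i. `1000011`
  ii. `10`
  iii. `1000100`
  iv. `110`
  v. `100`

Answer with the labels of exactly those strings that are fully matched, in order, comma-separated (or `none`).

i, ii, iii, iv, v

i. `1000011` → match
ii. `10` → match
iii. `1000100` → match
iv. `110` → match
v. `100` → match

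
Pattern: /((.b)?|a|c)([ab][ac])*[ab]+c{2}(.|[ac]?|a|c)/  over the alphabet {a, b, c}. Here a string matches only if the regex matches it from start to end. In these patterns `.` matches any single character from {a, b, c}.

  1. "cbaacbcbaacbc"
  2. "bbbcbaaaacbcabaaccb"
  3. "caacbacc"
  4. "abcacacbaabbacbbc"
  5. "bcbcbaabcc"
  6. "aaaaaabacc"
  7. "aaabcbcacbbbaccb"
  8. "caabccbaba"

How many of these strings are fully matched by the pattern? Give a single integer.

4

1 → no match
2 → match
3 → no match
4 → no match
5 → match
6 → match
7 → match
8 → no match
Total matched: 4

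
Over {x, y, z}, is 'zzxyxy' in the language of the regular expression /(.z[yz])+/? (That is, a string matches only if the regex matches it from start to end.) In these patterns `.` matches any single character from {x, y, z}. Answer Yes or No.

No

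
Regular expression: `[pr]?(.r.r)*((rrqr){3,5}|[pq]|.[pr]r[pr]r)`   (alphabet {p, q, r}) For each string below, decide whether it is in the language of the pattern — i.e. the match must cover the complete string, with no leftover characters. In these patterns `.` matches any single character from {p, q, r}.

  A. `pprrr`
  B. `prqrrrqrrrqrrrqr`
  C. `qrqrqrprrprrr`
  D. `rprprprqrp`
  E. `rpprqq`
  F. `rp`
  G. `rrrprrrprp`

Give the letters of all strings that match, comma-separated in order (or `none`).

A → match
B → match
C → match
D → match
E → no match
F → match
G → match

A, B, C, D, F, G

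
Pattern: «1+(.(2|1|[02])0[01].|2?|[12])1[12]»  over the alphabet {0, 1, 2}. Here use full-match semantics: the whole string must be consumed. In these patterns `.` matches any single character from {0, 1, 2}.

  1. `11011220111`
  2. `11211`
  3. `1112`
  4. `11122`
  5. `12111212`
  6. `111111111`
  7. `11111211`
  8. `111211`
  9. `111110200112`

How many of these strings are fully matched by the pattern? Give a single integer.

6

1 → no match
2 → match
3 → match
4 → no match
5 → no match
6 → match
7 → match
8 → match
9 → match
Total matched: 6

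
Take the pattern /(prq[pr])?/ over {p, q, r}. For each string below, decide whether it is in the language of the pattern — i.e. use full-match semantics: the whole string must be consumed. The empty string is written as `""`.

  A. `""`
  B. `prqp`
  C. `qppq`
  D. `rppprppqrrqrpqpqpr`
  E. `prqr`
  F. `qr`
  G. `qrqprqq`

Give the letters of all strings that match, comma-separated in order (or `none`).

A → match
B → match
C → no match
D → no match
E → match
F → no match
G → no match

A, B, E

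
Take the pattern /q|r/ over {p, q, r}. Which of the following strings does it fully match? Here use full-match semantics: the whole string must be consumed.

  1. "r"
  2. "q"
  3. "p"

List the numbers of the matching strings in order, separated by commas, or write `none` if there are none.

1. "r" → match
2. "q" → match
3. "p" → no match

1, 2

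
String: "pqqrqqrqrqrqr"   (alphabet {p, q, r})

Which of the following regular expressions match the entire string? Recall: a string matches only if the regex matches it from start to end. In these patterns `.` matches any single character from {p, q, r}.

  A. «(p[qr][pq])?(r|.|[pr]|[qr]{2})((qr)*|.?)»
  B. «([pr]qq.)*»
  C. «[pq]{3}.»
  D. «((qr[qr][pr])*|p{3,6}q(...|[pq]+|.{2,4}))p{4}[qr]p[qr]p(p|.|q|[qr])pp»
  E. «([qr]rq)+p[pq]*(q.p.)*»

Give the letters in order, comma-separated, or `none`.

A

A → match
B → no match
C → no match
D → no match — must end with "pp"
E → no match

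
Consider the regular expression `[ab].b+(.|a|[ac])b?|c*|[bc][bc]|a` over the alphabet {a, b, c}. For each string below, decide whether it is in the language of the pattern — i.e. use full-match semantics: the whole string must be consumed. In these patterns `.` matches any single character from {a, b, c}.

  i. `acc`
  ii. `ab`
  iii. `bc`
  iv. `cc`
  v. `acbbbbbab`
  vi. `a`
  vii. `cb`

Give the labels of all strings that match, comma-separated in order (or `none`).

iii, iv, v, vi, vii

i → no match
ii → no match
iii → match
iv → match
v → match
vi → match
vii → match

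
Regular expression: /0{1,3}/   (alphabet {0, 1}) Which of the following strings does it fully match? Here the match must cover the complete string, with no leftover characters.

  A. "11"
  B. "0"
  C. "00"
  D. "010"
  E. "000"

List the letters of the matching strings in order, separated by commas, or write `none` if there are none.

A → no match — must start with "0"
B → match
C → match
D → no match
E → match

B, C, E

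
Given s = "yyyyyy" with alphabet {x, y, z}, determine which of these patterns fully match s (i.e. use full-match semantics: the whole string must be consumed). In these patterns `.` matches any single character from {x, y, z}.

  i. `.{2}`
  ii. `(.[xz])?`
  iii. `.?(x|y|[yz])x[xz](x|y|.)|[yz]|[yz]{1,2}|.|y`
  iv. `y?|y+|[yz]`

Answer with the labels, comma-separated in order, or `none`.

i → no match
ii → no match
iii → no match
iv → match

iv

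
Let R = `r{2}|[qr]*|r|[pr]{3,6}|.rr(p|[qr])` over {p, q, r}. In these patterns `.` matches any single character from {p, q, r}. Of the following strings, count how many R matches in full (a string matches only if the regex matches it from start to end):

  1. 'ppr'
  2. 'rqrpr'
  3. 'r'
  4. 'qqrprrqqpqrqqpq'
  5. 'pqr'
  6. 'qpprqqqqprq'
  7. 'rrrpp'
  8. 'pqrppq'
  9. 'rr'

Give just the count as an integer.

1 → match
2 → no match
3 → match
4 → no match
5 → no match
6 → no match
7 → match
8 → no match
9 → match
Total matched: 4

4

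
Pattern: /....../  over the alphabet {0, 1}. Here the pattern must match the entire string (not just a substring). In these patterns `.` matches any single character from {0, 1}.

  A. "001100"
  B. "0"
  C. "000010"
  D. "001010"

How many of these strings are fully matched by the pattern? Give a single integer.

3

A → match
B → no match
C → match
D → match
Total matched: 3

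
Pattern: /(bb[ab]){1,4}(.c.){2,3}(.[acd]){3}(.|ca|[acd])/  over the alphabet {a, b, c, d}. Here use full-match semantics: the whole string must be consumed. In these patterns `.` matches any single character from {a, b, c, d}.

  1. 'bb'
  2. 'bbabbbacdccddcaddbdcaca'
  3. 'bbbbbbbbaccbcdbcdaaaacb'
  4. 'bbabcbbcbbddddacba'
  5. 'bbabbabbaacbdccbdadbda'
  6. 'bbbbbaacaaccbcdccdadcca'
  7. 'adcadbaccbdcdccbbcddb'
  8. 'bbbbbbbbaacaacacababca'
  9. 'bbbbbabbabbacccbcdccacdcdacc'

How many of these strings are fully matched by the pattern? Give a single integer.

5

1 → no match
2 → match
3 → no match
4 → no match
5 → match
6 → match
7 → no match — must start with 'bb'
8 → match
9 → match
Total matched: 5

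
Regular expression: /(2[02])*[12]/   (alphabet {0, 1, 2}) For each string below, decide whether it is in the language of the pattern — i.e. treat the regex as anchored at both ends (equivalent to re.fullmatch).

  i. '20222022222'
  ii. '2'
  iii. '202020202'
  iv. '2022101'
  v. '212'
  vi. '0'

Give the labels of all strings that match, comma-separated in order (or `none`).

i → match
ii → match
iii → match
iv → no match
v → no match
vi → no match

i, ii, iii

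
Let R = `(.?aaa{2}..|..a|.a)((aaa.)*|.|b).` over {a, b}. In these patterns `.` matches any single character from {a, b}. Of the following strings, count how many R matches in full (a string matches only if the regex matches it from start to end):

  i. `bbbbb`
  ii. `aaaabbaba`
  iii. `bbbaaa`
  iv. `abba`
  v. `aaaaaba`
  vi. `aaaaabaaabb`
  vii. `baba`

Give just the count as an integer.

i → no match
ii → no match
iii → no match
iv → no match
v → match
vi → match
vii → match
Total matched: 3

3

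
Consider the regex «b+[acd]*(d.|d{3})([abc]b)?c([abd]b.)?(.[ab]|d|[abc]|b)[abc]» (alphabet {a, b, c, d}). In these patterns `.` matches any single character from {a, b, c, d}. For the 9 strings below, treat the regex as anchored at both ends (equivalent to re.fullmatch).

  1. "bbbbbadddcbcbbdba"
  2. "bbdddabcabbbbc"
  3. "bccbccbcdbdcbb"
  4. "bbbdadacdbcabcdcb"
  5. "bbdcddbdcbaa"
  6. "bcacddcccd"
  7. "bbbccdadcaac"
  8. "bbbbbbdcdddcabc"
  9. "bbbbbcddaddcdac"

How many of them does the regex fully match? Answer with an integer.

4

1 → match
2 → match
3 → no match
4 → no match
5 → no match
6 → no match
7 → no match
8 → match
9 → match
Total matched: 4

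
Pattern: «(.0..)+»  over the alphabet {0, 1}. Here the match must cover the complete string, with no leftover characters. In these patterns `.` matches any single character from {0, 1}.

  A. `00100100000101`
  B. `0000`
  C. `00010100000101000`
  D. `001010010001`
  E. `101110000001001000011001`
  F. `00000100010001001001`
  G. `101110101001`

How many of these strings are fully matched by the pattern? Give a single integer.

A → no match
B → match
C → no match
D → match
E → match
F → no match
G → match
Total matched: 4

4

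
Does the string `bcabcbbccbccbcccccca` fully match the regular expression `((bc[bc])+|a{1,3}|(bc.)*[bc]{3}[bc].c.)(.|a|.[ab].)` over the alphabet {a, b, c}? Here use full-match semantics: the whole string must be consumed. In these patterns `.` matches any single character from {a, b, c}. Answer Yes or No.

Yes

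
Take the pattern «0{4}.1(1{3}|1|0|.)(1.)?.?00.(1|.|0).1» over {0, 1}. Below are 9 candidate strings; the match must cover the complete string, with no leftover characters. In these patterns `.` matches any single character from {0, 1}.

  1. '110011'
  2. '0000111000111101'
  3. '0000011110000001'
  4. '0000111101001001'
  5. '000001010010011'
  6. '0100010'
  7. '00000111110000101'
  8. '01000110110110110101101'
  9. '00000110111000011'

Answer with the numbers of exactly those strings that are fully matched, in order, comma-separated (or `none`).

1 → no match — must start with '0'
2 → no match
3 → match
4 → match
5 → no match
6 → no match — must end with '1'
7 → match
8 → no match
9 → no match

3, 4, 7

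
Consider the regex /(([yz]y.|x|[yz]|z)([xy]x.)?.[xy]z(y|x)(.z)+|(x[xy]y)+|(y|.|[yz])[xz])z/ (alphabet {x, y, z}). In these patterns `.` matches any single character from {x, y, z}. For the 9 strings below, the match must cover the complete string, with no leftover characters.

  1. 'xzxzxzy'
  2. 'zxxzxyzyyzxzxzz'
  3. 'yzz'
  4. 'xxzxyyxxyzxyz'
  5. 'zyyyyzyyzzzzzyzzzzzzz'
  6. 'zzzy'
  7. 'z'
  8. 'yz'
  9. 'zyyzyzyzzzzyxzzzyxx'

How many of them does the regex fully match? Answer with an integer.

1 → no match — must end with 'z'
2 → match
3 → match
4 → no match
5 → no match
6 → no match — must end with 'z'
7 → no match
8 → no match
9 → no match — must end with 'z'
Total matched: 2

2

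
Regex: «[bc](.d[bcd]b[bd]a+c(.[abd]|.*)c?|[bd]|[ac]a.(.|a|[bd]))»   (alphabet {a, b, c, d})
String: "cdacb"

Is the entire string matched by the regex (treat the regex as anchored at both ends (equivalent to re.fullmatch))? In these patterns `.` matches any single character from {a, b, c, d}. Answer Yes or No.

No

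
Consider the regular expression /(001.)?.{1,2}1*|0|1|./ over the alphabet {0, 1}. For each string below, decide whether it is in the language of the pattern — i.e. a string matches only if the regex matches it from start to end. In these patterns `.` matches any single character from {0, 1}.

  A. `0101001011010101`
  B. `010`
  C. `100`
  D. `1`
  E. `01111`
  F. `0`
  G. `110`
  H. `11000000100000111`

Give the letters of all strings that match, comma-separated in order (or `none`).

A → no match
B. `010` → no match
C. `100` → no match
D. `1` → match
E. `01111` → match
F. `0` → match
G. `110` → no match
H → no match

D, E, F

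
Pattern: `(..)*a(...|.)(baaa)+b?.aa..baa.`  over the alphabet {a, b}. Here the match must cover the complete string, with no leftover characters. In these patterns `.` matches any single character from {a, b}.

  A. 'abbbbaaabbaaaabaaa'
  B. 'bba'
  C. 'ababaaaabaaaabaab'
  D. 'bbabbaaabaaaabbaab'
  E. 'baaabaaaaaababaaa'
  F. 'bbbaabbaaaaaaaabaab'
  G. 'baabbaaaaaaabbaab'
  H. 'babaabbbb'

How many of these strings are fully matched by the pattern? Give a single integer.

5

A → match
B → no match
C → no match
D → match
E → match
F → match
G → match
H → no match
Total matched: 5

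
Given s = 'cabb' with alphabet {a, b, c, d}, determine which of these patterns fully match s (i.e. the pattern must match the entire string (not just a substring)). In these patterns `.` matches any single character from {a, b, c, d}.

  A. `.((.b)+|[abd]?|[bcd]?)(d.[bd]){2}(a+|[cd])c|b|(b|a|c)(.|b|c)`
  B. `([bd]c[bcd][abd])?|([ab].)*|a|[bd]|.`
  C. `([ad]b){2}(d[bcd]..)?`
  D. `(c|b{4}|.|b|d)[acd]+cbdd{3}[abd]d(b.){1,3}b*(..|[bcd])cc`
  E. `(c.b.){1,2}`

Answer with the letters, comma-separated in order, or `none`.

A → no match
B → no match
C → no match
D → no match — must end with 'cc'
E → match

E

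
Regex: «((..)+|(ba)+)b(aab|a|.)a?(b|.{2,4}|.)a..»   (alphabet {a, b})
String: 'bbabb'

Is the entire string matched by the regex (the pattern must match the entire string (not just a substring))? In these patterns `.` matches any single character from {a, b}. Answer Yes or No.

No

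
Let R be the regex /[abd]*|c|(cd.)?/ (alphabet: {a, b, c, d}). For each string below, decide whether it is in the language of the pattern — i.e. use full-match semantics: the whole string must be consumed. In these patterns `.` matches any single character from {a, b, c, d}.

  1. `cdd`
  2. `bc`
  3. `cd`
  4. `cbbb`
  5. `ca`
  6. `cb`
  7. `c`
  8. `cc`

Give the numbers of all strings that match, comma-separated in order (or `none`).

1 → match
2 → no match
3 → no match
4 → no match
5 → no match
6 → no match
7 → match
8 → no match

1, 7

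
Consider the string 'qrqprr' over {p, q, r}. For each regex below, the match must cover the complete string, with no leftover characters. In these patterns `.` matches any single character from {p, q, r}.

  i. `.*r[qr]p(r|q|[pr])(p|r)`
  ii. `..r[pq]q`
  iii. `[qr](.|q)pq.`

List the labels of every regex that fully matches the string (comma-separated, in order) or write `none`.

i

i → match
ii → no match — must end with 'q'
iii → no match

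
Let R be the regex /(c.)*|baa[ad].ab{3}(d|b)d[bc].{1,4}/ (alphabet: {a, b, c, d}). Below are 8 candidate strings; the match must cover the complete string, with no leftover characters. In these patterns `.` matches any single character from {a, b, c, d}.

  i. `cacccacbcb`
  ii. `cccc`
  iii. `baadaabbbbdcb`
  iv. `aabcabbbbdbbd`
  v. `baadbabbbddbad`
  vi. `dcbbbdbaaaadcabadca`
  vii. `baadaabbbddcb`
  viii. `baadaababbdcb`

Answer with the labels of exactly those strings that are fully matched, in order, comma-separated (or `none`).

i → match
ii → match
iii → match
iv → no match
v → match
vi → no match
vii → match
viii → no match

i, ii, iii, v, vii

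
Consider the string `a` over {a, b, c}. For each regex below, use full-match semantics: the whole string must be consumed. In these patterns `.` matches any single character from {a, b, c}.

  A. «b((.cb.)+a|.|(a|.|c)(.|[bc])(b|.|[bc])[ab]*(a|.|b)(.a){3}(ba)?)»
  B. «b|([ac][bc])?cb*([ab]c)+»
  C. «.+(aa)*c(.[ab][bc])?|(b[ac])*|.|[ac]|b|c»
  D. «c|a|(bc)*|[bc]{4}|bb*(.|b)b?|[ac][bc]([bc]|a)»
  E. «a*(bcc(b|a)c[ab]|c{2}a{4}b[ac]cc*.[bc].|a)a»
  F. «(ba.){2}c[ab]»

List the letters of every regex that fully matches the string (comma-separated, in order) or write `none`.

C, D

A → no match — must start with `b`
B → no match
C → match
D → match
E → no match
F → no match — must start with `ba`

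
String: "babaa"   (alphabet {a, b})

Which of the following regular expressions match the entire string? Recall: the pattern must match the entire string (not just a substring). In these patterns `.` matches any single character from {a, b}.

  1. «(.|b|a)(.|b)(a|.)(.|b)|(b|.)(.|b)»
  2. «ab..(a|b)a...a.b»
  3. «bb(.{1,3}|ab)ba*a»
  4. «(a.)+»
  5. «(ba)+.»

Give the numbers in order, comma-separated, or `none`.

1 → no match
2 → no match — must start with "ab"
3 → no match — must start with "bb"
4 → no match — must start with "a"
5 → match

5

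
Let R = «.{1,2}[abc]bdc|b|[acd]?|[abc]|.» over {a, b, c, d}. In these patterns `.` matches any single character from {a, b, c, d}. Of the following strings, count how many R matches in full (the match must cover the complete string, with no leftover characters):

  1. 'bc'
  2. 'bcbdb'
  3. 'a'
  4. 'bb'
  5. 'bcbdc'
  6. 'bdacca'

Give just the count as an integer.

2

1 → no match
2 → no match
3 → match
4 → no match
5 → match
6 → no match
Total matched: 2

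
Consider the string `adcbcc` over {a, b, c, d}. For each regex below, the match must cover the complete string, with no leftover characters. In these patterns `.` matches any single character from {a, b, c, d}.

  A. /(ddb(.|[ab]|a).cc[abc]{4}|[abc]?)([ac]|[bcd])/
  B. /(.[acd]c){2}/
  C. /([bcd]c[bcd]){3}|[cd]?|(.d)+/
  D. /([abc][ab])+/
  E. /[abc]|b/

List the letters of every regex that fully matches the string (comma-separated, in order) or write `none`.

B

A → no match
B → match
C → no match
D → no match
E → no match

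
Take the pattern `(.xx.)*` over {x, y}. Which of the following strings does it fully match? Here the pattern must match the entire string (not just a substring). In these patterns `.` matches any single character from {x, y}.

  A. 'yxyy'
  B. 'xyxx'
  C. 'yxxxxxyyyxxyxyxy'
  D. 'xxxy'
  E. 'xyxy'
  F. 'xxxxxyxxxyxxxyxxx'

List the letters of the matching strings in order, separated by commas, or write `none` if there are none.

A → no match
B → no match
C → no match
D → match
E → no match
F → no match

D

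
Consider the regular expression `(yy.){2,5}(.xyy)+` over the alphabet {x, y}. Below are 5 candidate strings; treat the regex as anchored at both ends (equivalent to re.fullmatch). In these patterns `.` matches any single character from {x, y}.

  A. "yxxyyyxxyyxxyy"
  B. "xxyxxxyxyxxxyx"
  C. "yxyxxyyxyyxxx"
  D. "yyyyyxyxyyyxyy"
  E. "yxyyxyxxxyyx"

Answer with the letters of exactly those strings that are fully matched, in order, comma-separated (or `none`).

D

A → no match — must start with "yy"
B → no match — must start with "yy"
C → no match — must start with "yy"
D → match
E → no match — must start with "yy"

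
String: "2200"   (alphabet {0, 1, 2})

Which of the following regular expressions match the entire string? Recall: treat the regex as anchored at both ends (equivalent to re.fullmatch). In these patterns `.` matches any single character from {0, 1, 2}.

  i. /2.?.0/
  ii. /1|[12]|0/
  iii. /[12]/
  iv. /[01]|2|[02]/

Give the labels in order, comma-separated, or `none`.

i

i → match
ii → no match
iii → no match
iv → no match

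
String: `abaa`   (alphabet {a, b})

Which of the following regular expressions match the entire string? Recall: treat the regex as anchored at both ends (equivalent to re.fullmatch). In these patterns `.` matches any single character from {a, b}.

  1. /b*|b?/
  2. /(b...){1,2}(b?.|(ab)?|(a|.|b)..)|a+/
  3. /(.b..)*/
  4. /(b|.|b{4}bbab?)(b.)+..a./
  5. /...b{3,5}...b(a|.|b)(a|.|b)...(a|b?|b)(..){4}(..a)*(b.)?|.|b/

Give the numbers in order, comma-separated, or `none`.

3

1 → no match
2 → no match
3 → match
4 → no match
5 → no match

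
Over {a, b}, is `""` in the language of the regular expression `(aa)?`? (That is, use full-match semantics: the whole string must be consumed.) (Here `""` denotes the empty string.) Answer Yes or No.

Yes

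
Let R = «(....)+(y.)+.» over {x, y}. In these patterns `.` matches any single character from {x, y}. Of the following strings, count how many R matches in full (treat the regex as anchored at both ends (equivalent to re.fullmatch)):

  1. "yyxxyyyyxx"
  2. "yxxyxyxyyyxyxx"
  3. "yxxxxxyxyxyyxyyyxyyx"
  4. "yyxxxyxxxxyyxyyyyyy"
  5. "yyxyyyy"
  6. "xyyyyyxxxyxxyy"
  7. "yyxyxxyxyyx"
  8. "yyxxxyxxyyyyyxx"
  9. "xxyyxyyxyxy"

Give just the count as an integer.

5

1 → no match
2 → no match
3 → no match
4 → match
5 → match
6 → no match
7 → match
8 → match
9 → match
Total matched: 5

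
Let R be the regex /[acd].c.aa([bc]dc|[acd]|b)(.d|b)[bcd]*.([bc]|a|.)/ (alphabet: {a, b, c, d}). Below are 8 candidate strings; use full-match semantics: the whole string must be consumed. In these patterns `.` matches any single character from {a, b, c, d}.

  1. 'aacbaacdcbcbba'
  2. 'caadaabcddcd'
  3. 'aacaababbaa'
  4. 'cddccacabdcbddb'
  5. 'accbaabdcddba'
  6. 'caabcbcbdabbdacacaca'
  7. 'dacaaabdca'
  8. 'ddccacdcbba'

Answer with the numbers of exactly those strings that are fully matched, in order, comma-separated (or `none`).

1 → match
2. 'caadaabcddcd' → no match
3. 'aacaababbaa' → no match
4 → no match
5 → match
6 → no match
7. 'dacaaabdca' → no match
8. 'ddccacdcbba' → no match

1, 5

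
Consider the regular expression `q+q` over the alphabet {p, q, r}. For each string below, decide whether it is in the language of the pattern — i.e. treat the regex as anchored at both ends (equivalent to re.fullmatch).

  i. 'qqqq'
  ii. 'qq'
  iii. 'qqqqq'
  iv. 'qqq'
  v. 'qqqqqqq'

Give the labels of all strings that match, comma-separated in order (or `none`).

i, ii, iii, iv, v

i → match
ii → match
iii → match
iv → match
v → match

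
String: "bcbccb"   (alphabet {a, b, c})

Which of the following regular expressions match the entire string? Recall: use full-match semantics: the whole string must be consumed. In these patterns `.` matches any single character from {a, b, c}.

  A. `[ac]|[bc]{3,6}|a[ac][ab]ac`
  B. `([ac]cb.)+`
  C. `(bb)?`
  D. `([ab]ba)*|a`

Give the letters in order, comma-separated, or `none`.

A → match
B → no match
C → no match
D → no match

A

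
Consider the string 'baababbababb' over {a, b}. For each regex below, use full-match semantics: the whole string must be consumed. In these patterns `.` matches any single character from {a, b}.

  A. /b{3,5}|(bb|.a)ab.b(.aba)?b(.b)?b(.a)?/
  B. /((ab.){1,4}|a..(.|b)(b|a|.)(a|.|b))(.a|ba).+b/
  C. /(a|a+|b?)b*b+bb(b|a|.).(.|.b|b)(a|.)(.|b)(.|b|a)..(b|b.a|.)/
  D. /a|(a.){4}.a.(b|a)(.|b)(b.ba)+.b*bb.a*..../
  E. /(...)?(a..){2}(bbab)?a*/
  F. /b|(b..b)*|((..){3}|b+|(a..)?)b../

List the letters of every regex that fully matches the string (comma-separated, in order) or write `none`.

A → match
B → no match
C → no match
D → no match — must start with 'a'
E → no match
F → no match

A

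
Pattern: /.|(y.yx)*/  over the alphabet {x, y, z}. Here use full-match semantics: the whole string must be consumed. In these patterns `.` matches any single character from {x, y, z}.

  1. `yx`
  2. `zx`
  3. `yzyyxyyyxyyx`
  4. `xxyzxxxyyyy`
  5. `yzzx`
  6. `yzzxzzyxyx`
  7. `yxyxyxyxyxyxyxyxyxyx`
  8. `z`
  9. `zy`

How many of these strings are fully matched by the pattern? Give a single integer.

2

1. `yx` → no match
2. `zx` → no match
3. `yzyyxyyyxyyx` → no match
4. `xxyzxxxyyyy` → no match
5. `yzzx` → no match
6. `yzzxzzyxyx` → no match
7 → match
8. `z` → match
9. `zy` → no match
Total matched: 2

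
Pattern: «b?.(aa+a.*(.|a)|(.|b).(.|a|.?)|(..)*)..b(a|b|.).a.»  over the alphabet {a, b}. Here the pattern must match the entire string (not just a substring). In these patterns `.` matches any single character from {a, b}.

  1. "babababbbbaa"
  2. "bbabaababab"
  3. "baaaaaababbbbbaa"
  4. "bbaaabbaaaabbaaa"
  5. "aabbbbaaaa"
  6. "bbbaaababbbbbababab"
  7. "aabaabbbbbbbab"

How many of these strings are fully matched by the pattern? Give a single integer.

1. "babababbbbaa" → match
2. "bbabaababab" → match
3 → match
4 → match
5. "aabbbbaaaa" → match
6 → match
7 → match
Total matched: 7

7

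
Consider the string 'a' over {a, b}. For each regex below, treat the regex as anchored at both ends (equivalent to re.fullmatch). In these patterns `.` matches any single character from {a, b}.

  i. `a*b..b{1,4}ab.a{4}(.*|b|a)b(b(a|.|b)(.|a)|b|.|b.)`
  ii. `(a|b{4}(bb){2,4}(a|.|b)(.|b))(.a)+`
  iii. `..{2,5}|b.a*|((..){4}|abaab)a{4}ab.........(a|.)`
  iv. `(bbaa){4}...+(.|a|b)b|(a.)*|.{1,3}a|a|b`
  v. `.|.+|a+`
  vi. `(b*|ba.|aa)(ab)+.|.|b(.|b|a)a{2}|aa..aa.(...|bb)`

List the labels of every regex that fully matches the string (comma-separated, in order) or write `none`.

i → no match
ii → no match
iii → no match
iv → match
v → match
vi → match

iv, v, vi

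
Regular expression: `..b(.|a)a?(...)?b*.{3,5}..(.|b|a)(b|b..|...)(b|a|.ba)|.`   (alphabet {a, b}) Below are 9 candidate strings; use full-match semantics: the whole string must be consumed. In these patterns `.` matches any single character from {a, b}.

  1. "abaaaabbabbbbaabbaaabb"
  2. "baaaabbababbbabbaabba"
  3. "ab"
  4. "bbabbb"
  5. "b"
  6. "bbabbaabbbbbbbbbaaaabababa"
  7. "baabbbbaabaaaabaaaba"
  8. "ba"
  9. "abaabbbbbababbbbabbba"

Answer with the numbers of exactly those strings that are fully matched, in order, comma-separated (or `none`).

1 → no match
2 → no match
3 → no match
4 → no match
5 → match
6 → no match
7 → no match
8 → no match
9 → no match

5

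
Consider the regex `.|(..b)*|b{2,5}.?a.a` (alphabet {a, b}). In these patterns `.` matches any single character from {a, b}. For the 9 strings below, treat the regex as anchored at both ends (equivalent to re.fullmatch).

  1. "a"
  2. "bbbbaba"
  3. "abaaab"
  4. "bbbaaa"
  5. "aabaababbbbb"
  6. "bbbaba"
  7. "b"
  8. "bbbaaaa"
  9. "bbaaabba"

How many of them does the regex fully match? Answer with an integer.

1. "a" → match
2. "bbbbaba" → match
3. "abaaab" → no match
4. "bbbaaa" → match
5. "aabaababbbbb" → match
6. "bbbaba" → match
7. "b" → match
8. "bbbaaaa" → match
9. "bbaaabba" → no match
Total matched: 7

7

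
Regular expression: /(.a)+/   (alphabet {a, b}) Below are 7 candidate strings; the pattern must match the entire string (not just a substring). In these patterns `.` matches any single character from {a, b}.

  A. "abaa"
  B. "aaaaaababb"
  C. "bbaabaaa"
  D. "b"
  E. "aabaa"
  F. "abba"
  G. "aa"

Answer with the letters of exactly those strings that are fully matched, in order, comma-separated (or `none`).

G

A → no match
B → no match — must end with "a"
C → no match
D → no match — must end with "a"
E → no match
F → no match
G → match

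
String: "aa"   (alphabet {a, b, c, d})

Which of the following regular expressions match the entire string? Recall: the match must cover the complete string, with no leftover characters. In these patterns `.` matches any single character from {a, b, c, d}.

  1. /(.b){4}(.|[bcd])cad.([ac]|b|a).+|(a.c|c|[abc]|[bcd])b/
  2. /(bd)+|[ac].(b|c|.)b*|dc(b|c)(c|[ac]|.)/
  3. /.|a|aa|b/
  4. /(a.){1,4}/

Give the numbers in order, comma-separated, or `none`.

1 → no match
2 → no match
3 → match
4 → match

3, 4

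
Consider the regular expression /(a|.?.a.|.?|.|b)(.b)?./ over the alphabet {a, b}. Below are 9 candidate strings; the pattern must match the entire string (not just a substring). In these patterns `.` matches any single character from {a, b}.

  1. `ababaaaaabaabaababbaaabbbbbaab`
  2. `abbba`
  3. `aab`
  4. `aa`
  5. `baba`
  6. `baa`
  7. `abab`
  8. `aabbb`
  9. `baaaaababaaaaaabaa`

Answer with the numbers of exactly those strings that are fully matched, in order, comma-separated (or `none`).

4, 5

1 → no match
2 → no match
3 → no match
4 → match
5 → match
6 → no match
7 → no match
8 → no match
9 → no match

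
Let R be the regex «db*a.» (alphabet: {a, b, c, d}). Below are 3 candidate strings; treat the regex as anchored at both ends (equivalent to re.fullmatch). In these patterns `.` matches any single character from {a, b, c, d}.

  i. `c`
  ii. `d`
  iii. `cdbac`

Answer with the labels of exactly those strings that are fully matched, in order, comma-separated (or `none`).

none

i. `c` → no match — must start with `d`
ii. `d` → no match
iii. `cdbac` → no match — must start with `d`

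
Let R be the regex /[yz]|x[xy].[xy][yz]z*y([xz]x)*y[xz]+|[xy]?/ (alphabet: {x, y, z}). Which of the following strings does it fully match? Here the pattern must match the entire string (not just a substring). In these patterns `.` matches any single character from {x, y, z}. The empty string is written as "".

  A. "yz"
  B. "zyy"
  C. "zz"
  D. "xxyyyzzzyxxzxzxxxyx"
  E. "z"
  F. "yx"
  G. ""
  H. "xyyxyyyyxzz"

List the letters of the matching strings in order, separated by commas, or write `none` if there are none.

D, E, G

A → no match
B → no match
C → no match
D → match
E → match
F → no match
G → match
H → no match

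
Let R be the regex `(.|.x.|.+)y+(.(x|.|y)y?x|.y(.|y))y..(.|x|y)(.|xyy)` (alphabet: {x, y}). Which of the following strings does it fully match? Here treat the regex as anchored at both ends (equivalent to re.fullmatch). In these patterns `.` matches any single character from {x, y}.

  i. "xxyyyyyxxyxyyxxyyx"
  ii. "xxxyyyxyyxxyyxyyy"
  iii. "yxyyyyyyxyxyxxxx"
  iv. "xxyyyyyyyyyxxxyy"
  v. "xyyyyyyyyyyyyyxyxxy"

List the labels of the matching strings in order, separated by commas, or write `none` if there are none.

iii, iv

i → no match
ii → no match
iii → match
iv → match
v → no match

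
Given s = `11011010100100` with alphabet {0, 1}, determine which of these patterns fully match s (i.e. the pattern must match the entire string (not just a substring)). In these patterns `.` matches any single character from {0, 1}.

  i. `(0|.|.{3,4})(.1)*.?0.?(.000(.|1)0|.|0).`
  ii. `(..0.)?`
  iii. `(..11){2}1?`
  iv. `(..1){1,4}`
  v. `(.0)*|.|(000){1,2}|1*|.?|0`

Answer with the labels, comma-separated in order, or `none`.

i → match
ii → no match
iii → no match
iv → no match — must end with `1`
v → no match

i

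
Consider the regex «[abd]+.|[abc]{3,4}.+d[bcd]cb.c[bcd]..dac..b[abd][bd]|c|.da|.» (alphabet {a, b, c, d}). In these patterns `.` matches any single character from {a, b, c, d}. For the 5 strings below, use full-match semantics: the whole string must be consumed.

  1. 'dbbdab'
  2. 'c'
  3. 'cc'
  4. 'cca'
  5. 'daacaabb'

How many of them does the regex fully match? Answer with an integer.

2

1 → match
2 → match
3 → no match
4 → no match
5 → no match
Total matched: 2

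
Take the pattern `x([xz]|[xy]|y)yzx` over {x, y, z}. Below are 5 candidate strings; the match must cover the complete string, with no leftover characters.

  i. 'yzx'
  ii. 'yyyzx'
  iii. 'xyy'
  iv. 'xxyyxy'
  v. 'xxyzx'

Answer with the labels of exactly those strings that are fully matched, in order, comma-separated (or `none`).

i → no match — must start with 'x'
ii → no match — must start with 'x'
iii → no match — must end with 'yzx'
iv → no match — must end with 'yzx'
v → match

v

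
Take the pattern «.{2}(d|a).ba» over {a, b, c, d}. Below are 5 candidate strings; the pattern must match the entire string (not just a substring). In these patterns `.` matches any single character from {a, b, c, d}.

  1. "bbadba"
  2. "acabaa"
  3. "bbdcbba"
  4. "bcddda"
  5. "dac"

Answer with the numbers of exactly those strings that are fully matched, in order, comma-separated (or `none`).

1

1 → match
2 → no match — must end with "ba"
3 → no match
4 → no match — must end with "ba"
5 → no match — must end with "ba"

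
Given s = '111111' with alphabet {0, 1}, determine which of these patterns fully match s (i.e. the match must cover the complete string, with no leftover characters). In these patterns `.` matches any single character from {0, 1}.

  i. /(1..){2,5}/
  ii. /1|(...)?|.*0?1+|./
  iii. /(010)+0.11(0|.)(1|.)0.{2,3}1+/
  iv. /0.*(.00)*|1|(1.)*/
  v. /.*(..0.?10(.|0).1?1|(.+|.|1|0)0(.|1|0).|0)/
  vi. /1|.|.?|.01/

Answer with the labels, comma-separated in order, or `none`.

i → match
ii → match
iii → no match — must start with '010'
iv → match
v → no match
vi → no match

i, ii, iv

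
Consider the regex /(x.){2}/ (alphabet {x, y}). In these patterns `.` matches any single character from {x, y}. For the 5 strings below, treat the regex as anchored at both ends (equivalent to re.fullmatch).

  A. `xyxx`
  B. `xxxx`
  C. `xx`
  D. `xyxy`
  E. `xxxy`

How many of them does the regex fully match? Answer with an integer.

A. `xyxx` → match
B. `xxxx` → match
C. `xx` → no match
D. `xyxy` → match
E. `xxxy` → match
Total matched: 4

4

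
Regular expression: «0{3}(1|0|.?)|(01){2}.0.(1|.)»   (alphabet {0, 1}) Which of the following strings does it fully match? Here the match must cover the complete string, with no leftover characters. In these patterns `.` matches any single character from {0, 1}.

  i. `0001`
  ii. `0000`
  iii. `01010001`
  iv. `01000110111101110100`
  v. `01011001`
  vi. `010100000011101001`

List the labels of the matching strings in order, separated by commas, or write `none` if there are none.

i → match
ii → match
iii → match
iv → no match
v → match
vi → no match

i, ii, iii, v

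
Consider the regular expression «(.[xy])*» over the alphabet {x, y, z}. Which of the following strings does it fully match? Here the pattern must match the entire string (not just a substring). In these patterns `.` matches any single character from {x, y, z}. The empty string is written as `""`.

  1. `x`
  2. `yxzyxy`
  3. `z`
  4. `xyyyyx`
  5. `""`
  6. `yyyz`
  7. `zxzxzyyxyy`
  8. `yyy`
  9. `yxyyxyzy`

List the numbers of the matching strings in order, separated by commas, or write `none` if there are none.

2, 4, 5, 7, 9

1 → no match
2 → match
3 → no match
4 → match
5 → match
6 → no match
7 → match
8 → no match
9 → match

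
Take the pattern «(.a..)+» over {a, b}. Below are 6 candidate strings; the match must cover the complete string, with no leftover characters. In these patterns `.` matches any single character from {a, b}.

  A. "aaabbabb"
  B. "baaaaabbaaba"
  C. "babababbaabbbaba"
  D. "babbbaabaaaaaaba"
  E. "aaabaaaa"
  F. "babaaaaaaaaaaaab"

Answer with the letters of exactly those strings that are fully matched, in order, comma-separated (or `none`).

A, B, C, D, E, F

A → match
B → match
C → match
D → match
E → match
F → match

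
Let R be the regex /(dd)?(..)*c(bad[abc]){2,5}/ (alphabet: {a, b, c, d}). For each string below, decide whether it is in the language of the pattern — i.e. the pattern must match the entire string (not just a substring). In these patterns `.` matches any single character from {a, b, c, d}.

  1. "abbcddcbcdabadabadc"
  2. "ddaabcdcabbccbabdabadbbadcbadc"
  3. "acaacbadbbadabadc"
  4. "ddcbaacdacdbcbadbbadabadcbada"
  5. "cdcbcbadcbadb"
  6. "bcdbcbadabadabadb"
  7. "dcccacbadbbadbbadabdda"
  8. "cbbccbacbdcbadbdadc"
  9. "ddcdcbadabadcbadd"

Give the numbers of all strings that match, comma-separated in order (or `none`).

3, 4, 5, 6

1 → no match
2 → no match
3 → match
4 → match
5 → match
6 → match
7 → no match
8 → no match
9 → no match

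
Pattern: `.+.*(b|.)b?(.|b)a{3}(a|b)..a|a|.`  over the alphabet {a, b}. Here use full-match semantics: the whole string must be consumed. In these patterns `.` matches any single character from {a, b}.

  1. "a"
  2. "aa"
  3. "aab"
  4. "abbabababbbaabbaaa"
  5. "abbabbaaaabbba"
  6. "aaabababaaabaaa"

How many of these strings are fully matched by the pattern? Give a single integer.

3

1 → match
2 → no match
3 → no match
4 → no match
5 → match
6 → match
Total matched: 3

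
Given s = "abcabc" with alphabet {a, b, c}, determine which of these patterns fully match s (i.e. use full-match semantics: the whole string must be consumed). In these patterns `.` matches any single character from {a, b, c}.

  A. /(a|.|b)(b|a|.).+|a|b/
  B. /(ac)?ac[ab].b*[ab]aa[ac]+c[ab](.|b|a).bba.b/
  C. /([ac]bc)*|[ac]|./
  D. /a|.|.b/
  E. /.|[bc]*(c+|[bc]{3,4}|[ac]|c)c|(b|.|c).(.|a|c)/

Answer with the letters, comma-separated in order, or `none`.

A → match
B → no match — must end with "b"
C → match
D → no match
E → no match

A, C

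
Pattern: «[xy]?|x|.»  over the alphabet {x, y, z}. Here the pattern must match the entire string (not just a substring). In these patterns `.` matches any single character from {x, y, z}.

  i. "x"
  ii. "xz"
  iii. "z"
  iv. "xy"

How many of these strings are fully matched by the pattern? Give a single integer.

2

i → match
ii → no match
iii → match
iv → no match
Total matched: 2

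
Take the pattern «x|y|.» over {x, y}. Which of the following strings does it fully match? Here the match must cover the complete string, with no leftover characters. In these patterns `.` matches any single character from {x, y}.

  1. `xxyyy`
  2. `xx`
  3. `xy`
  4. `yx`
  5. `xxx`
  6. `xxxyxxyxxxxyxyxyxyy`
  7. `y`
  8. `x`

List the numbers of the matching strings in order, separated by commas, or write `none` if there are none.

1 → no match
2 → no match
3 → no match
4 → no match
5 → no match
6 → no match
7 → match
8 → match

7, 8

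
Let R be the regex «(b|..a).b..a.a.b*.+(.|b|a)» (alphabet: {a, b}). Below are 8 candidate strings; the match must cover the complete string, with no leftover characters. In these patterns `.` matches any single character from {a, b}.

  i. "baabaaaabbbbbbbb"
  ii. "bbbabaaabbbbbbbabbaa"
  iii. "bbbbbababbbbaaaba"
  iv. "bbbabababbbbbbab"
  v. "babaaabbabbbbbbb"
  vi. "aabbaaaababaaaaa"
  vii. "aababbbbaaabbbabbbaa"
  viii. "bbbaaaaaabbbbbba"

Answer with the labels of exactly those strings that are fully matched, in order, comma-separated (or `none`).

ii, iii, iv, viii

i → no match
ii → match
iii → match
iv → match
v → no match
vi → no match
vii → no match
viii → match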